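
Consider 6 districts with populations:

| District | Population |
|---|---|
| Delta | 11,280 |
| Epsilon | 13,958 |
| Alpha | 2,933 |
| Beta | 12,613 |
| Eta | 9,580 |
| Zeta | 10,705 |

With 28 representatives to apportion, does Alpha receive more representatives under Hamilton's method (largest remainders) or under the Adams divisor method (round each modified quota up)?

Hamilton: Delta 5, Epsilon 7, Alpha 1, Beta 6, Eta 4, Zeta 5.
Adams: Delta 5, Epsilon 6, Alpha 2, Beta 6, Eta 4, Zeta 5.
Alpha gets 1 under Hamilton and 2 under Adams.

Adams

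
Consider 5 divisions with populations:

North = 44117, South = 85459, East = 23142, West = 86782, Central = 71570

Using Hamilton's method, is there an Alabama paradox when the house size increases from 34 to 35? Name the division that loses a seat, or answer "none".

East

At 34 seats: North 5, South 9, East 3, West 9, Central 8.
At 35 seats: North 5, South 10, East 2, West 10, Central 8.
East drops from 3 to 2.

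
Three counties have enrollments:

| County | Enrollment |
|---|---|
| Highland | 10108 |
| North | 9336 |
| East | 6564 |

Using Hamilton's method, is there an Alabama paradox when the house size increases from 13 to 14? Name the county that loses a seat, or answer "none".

At 13 seats: Highland 5, North 5, East 3.
At 14 seats: Highland 5, North 5, East 4.
No county's allocation decreased.

none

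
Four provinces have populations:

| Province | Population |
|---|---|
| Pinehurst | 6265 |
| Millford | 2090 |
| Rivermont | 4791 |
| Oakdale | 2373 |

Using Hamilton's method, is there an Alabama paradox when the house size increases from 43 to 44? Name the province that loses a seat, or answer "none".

none

At 43 seats: Pinehurst 17, Millford 6, Rivermont 13, Oakdale 7.
At 44 seats: Pinehurst 18, Millford 6, Rivermont 13, Oakdale 7.
No province's allocation decreased.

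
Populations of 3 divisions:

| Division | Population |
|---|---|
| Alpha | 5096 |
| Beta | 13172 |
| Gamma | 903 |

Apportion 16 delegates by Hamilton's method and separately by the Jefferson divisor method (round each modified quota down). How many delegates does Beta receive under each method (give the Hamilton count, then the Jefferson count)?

Hamilton: Alpha 4, Beta 11, Gamma 1.
Jefferson: Alpha 4, Beta 12, Gamma 0.
Beta gets 11 under Hamilton and 12 under Jefferson.

11 and 12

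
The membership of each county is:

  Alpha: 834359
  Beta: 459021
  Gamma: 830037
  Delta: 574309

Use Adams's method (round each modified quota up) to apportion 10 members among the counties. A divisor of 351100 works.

With modified divisor 351100: modified quotas Alpha 2.376, Beta 1.307, Gamma 2.364, Delta 1.636.
Rounding up: Alpha 3, Beta 2, Gamma 3, Delta 2 (total 10).

Alpha 3, Beta 2, Gamma 3, Delta 2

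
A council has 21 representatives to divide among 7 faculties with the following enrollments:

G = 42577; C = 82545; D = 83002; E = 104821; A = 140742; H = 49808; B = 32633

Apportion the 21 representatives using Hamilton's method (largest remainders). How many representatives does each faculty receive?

G 2; C 3; D 3; E 4; A 6; H 2; B 1

The standard divisor is 536128/21 ≈ 25529.905.
Standard quotas: G 1.6677, C 3.2333, D 3.2512, E 4.1058, A 5.5128, H 1.9510, B 1.2782.
Lower quotas: G 1, C 3, D 3, E 4, A 5, H 1, B 1 (sum 18, leaving 3 seats).
Remainders in descending order: H 0.9510, G 0.6677, A 0.5128, B 0.2782, D 0.2512, C 0.2333, E 0.1058.
The surplus seats go to H, G, A.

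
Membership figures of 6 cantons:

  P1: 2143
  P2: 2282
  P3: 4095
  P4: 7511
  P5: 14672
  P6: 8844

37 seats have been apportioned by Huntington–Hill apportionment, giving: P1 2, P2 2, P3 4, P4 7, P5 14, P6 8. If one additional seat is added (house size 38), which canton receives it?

P6

Priority for the next seat is population ÷ (√(s·(s+1))).
Priorities: P1 874.876, P2 931.623, P3 915.670, P4 1003.700, P5 1012.464, P6 1042.275.
Highest priority: P6.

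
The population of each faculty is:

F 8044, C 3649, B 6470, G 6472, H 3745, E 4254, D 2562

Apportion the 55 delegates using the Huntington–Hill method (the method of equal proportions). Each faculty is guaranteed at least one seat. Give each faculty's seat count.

F 12; C 6; B 10; G 10; H 6; E 7; D 4

With divisor 650: modified quotas F 12.375, C 5.614, B 9.954, G 9.957, H 5.762, E 6.545, D 3.942.
Geometric-mean thresholds: F √(12·13)=12.490, C √(5·6)=5.477, B √(9·10)=9.487, G √(9·10)=9.487, H √(5·6)=5.477, E √(6·7)=6.481, D √(3·4)=3.464.
Each quota rounded against its threshold gives F 12, C 6, B 10, G 10, H 6, E 7, D 4 (total 55).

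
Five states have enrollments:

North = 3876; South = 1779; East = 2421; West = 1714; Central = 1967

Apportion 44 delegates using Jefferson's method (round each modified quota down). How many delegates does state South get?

7

Standard divisor 11757/44 ≈ 267.205; standard quotas: North 14.506, South 6.658, East 9.060, West 6.415, Central 7.361.
Rounding down gives 14, 6, 9, 6, 7 = 42 seats, so the divisor must be adjusted.
With modified divisor 250: modified quotas North 15.504, South 7.116, East 9.684, West 6.856, Central 7.868.
Rounding down: North 15, South 7, East 9, West 6, Central 7 (total 44).
South receives 7.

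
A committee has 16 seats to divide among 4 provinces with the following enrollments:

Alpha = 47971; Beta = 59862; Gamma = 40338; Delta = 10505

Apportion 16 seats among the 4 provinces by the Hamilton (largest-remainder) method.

Alpha 5; Beta 6; Gamma 4; Delta 1

Total 158676; standard divisor 158676/16 ≈ 9917.25.
Standard quotas: Alpha 4.8371, Beta 6.0361, Gamma 4.0675, Delta 1.0593.
Lower quotas: Alpha 4, Beta 6, Gamma 4, Delta 1 (sum 15, leaving 1 seat).
Remainders in descending order: Alpha 0.8371, Gamma 0.0675, Delta 0.0593, Beta 0.0361.
Largest remainder: Alpha receives the extra seat.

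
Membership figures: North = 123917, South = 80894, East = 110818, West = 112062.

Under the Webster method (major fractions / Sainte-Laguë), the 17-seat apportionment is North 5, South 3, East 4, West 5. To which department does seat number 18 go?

East

Priority for the next seat is population ÷ (current seats + 0.5).
Priorities: North 22530.364, South 23112.571, East 24626.222, West 20374.909.
Highest priority: East.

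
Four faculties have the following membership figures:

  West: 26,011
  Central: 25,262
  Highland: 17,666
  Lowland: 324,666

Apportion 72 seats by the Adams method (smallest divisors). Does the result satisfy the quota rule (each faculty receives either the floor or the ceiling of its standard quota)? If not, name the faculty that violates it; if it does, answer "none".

Lowland

Standard quotas: West 4.758, Central 4.621, Highland 3.232, Lowland 59.389.
Adams allocation: West 5, Central 5, Highland 4, Lowland 58.
Lowland has quota 59.389 (lower 59, upper 60) but receives 58 — outside the quota interval.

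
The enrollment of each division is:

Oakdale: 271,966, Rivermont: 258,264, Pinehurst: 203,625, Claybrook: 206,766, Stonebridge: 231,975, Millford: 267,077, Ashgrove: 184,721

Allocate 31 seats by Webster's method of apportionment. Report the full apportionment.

Standard divisor 1624394/31 ≈ 52399.806; standard quotas: Oakdale 5.190, Rivermont 4.929, Pinehurst 3.886, Claybrook 3.946, Stonebridge 4.427, Millford 5.097, Ashgrove 3.525.
Rounding to the nearest integer gives Oakdale 5, Rivermont 5, Pinehurst 4, Claybrook 4, Stonebridge 4, Millford 5, Ashgrove 4 — total 31, matching the house size, so no adjustment is needed.

Oakdale=5, Rivermont=5, Pinehurst=4, Claybrook=4, Stonebridge=4, Millford=5, Ashgrove=4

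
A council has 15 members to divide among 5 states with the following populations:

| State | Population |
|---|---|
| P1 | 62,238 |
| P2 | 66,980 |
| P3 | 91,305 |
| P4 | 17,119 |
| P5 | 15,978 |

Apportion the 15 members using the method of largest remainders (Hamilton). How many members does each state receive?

The standard divisor is 253620/15 = 16908.
Standard quotas: P1 3.6810, P2 3.9614, P3 5.4001, P4 1.0125, P5 0.9450.
Lower quotas: P1 3, P2 3, P3 5, P4 1, P5 0 (sum 12, leaving 3 seats).
Remainders in descending order: P2 0.9614, P5 0.9450, P1 0.6810, P3 0.4001, P4 0.0125.
Largest remainders: P2, P5, P1 receive the extra seats.

P1 4; P2 4; P3 5; P4 1; P5 1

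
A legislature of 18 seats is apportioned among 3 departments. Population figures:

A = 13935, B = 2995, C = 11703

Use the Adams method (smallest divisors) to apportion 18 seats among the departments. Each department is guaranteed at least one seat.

A 9, B 2, C 7

Standard divisor 28633/18 ≈ 1590.722; standard quotas: A 8.760, B 1.883, C 7.357.
Rounding up gives 9, 2, 8 = 19 seats, so the divisor must be adjusted.
With modified divisor 1700: modified quotas A 8.197, B 1.762, C 6.884.
Rounding up: A 9, B 2, C 7 (total 18).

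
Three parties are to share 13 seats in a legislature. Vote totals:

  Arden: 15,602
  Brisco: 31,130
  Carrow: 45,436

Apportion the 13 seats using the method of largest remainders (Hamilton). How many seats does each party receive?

Total 92168; standard divisor 92168/13 ≈ 7089.846.
Standard quotas: Arden 2.2006, Brisco 4.3908, Carrow 6.4086.
Lower quotas: Arden 2, Brisco 4, Carrow 6 (sum 12, leaving 1 seat).
Remainders in descending order: Carrow 0.4086, Brisco 0.3908, Arden 0.2006.
Largest remainder: Carrow receives the extra seat.

Arden 2, Brisco 4, Carrow 7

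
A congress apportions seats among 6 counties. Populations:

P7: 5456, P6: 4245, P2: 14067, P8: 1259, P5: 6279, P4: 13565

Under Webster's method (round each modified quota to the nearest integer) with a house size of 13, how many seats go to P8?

0

Standard divisor 44871/13 ≈ 3451.615; standard quotas: P7 1.581, P6 1.230, P2 4.075, P8 0.365, P5 1.819, P4 3.930.
Rounding to the nearest integer gives P7 2, P6 1, P2 4, P8 0, P5 2, P4 4 — total 13, matching the house size, so no adjustment is needed.
P8 receives 0.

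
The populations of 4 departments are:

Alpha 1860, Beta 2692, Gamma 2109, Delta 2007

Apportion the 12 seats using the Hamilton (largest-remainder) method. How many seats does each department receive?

Alpha 2, Beta 4, Gamma 3, Delta 3

Total 8668; standard divisor 8668/12 ≈ 722.333.
Standard quotas: Alpha 2.575, Beta 3.727, Gamma 2.920, Delta 2.778.
Lower quotas: Alpha 2, Beta 3, Gamma 2, Delta 2 (sum 9, leaving 3 seats).
Remainders in descending order: Gamma 0.920, Delta 0.778, Beta 0.727, Alpha 0.575.
The surplus seats go to Gamma, Delta, Beta.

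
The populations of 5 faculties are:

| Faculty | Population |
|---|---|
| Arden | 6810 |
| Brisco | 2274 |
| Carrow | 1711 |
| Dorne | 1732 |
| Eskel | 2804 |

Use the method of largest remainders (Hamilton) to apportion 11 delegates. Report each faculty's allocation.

The standard divisor is 15331/11 ≈ 1393.727.
Standard quotas: Arden 4.8862, Brisco 1.6316, Carrow 1.2276, Dorne 1.2427, Eskel 2.0119.
Lower quotas: Arden 4, Brisco 1, Carrow 1, Dorne 1, Eskel 2 (sum 9, leaving 2 seats).
Remainders in descending order: Arden 0.8862, Brisco 0.6316, Dorne 0.2427, Carrow 0.2276, Eskel 0.0119.
Largest remainders: Arden, Brisco receive the extra seats.

Arden 5, Brisco 2, Carrow 1, Dorne 1, Eskel 2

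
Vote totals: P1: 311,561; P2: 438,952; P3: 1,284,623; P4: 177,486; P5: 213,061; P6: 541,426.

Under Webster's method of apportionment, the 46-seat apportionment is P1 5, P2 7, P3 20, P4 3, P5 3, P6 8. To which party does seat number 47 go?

Priority for the next seat is population ÷ (current seats + 0.5).
Priorities: P1 56647.455, P2 58526.933, P3 62664.537, P4 50710.286, P5 60874.571, P6 63697.176.
Highest priority: P6.

P6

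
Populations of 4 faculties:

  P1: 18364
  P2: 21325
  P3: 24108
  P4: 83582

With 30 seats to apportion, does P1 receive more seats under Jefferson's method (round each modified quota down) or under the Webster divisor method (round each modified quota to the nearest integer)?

Jefferson: P1 3, P2 4, P3 5, P4 18.
Webster: P1 4, P2 4, P3 5, P4 17.
P1 gets 3 under Jefferson and 4 under Webster.

Webster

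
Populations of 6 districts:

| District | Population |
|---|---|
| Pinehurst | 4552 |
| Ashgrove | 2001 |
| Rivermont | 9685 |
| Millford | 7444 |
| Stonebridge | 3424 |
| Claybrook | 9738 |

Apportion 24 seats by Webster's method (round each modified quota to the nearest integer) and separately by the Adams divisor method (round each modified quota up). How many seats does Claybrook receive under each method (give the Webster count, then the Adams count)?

Webster: Pinehurst 3, Ashgrove 1, Rivermont 6, Millford 5, Stonebridge 2, Claybrook 7.
Adams: Pinehurst 3, Ashgrove 2, Rivermont 6, Millford 5, Stonebridge 2, Claybrook 6.
Claybrook gets 7 under Webster and 6 under Adams.

7 and 6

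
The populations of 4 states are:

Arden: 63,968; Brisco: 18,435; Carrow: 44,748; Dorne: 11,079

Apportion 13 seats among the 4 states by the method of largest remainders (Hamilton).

Arden=6, Brisco=2, Carrow=4, Dorne=1

Standard divisor: 138230 ÷ 13 ≈ 10633.077.
Standard quotas: Arden 6.0159, Brisco 1.7337, Carrow 4.2084, Dorne 1.0419.
Lower quotas: Arden 6, Brisco 1, Carrow 4, Dorne 1 (sum 12, leaving 1 seat).
Remainders in descending order: Brisco 0.7337, Carrow 0.2084, Dorne 0.0419, Arden 0.0159.
The surplus seat goes to Brisco.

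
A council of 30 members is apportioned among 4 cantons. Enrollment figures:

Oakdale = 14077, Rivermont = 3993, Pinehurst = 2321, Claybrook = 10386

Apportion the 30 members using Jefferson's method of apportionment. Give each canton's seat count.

Standard divisor 30777/30 ≈ 1025.9; standard quotas: Oakdale 13.722, Rivermont 3.892, Pinehurst 2.262, Claybrook 10.124.
Rounding down gives 13, 3, 2, 10 = 28 seats, so the divisor must be adjusted.
With modified divisor 970: modified quotas Oakdale 14.512, Rivermont 4.116, Pinehurst 2.393, Claybrook 10.707.
Rounding down: Oakdale 14, Rivermont 4, Pinehurst 2, Claybrook 10 (total 30).

Oakdale=14, Rivermont=4, Pinehurst=2, Claybrook=10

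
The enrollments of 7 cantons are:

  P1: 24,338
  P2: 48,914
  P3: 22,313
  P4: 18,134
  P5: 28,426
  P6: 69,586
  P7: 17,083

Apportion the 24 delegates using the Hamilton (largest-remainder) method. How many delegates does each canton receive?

Standard divisor: 228794 ÷ 24 ≈ 9533.083.
Standard quotas: P1 2.5530, P2 5.1310, P3 2.3406, P4 1.9022, P5 2.9818, P6 7.2994, P7 1.7920.
Lower quotas: P1 2, P2 5, P3 2, P4 1, P5 2, P6 7, P7 1 (sum 20, leaving 4 seats).
Remainders in descending order: P5 0.9818, P4 0.9022, P7 0.7920, P1 0.5530, P3 0.3406, P6 0.2994, P2 0.1310.
Largest remainders: P5, P4, P7, P1 receive the extra seats.

P1 3, P2 5, P3 2, P4 2, P5 3, P6 7, P7 2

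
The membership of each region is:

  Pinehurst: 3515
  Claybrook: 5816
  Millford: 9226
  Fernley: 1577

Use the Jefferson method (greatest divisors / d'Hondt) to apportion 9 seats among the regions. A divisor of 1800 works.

With modified divisor 1800: modified quotas Pinehurst 1.953, Claybrook 3.231, Millford 5.126, Fernley 0.876.
Rounding down: Pinehurst 1, Claybrook 3, Millford 5, Fernley 0 (total 9).

Pinehurst 1, Claybrook 3, Millford 5, Fernley 0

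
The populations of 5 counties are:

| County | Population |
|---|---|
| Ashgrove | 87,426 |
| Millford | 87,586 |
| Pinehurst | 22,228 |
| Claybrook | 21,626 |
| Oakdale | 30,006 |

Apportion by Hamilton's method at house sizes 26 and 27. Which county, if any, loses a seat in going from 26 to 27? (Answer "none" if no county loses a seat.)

Pinehurst

At 26 seats: Ashgrove 9, Millford 9, Pinehurst 3, Claybrook 2, Oakdale 3.
At 27 seats: Ashgrove 10, Millford 10, Pinehurst 2, Claybrook 2, Oakdale 3.
Pinehurst drops from 3 to 2.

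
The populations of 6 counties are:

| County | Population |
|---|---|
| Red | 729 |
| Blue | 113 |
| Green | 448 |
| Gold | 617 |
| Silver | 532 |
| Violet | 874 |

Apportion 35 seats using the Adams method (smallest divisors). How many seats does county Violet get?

9

Standard divisor 3313/35 ≈ 94.657; standard quotas: Red 7.701, Blue 1.194, Green 4.733, Gold 6.518, Silver 5.620, Violet 9.233.
Rounding up gives 8, 2, 5, 7, 6, 10 = 38 seats, so the divisor must be adjusted.
With modified divisor 105: modified quotas Red 6.943, Blue 1.076, Green 4.267, Gold 5.876, Silver 5.067, Violet 8.324.
Rounding up: Red 7, Blue 2, Green 5, Gold 6, Silver 6, Violet 9 (total 35).
Violet receives 9.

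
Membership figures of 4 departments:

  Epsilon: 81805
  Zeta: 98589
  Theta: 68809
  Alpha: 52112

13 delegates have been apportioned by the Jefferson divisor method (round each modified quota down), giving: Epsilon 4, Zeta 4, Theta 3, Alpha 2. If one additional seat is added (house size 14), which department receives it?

Priority for the next seat is population ÷ (current seats + 1).
Priorities: Epsilon 16361.000, Zeta 19717.800, Theta 17202.250, Alpha 17370.667.
Highest priority: Zeta.

Zeta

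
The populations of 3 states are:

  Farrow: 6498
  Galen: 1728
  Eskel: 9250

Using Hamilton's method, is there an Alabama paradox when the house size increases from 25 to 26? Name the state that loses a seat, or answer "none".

Galen

At 25 seats: Farrow 9, Galen 3, Eskel 13.
At 26 seats: Farrow 10, Galen 2, Eskel 14.
Galen drops from 3 to 2.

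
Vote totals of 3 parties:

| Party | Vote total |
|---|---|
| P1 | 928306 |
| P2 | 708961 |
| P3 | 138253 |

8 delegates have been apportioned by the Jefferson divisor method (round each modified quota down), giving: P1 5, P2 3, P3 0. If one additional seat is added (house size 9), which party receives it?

Priority for the next seat is population ÷ (current seats + 1).
Priorities: P1 154717.667, P2 177240.250, P3 138253.000.
Highest priority: P2.

P2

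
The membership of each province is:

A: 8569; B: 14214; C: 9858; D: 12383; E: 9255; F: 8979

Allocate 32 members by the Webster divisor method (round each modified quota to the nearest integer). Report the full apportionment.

Standard divisor 63258/32 ≈ 1976.812; standard quotas: A 4.335, B 7.190, C 4.987, D 6.264, E 4.682, F 4.542.
Rounding to the nearest integer gives A 4, B 7, C 5, D 6, E 5, F 5 — total 32, matching the house size, so no adjustment is needed.

A 4, B 7, C 5, D 6, E 5, F 5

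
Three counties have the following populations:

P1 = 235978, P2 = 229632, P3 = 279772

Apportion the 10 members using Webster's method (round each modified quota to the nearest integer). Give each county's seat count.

P1 3; P2 3; P3 4

Standard divisor 745382/10 ≈ 74538.2; standard quotas: P1 3.166, P2 3.081, P3 3.753.
Rounding to the nearest integer gives P1 3, P2 3, P3 4 — total 10, matching the house size, so no adjustment is needed.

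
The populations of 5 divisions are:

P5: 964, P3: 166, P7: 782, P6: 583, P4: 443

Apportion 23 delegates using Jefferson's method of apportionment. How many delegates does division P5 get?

Standard divisor 2938/23 ≈ 127.739; standard quotas: P5 7.547, P3 1.300, P7 6.122, P6 4.564, P4 3.468.
Rounding down gives 7, 1, 6, 4, 3 = 21 seats, so the divisor must be adjusted.
With modified divisor 114: modified quotas P5 8.456, P3 1.456, P7 6.860, P6 5.114, P4 3.886.
Rounding down: P5 8, P3 1, P7 6, P6 5, P4 3 (total 23).
P5 receives 8.

8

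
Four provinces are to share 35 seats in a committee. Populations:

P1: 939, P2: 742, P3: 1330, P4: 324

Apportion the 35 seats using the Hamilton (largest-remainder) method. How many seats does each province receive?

P1: 10; P2: 8; P3: 14; P4: 3

Total 3335; standard divisor 3335/35 ≈ 95.286.
Standard quotas: P1 9.855, P2 7.787, P3 13.958, P4 3.400.
Lower quotas: P1 9, P2 7, P3 13, P4 3 (sum 32, leaving 3 seats).
Remainders in descending order: P3 0.958, P1 0.855, P2 0.787, P4 0.400.
Largest remainders: P3, P1, P2 receive the extra seats.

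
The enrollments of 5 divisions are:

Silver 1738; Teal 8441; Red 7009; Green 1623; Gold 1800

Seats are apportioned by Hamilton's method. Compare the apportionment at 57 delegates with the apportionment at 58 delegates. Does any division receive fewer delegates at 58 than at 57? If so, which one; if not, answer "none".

Green

At 57 seats: Silver 5, Teal 23, Red 19, Green 5, Gold 5.
At 58 seats: Silver 5, Teal 24, Red 20, Green 4, Gold 5.
Green drops from 5 to 4.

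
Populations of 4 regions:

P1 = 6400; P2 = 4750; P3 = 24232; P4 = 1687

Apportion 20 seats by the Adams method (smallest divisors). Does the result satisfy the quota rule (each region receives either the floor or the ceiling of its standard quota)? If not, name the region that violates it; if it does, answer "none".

P3

Standard quotas: P1 3.453, P2 2.563, P3 13.074, P4 0.910.
Adams allocation: P1 4, P2 3, P3 12, P4 1.
P3 has quota 13.074 (lower 13, upper 14) but receives 12 — outside the quota interval.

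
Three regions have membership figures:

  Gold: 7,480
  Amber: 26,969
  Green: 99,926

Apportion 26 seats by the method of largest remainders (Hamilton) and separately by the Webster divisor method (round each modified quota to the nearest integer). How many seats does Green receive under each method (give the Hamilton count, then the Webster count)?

Hamilton: Gold 2, Amber 5, Green 19.
Webster: Gold 1, Amber 5, Green 20.
Green gets 19 under Hamilton and 20 under Webster.

19 and 20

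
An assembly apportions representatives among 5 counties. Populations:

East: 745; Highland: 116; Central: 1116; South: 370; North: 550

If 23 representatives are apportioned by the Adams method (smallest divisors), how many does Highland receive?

1

Standard divisor 2897/23 ≈ 125.957; standard quotas: East 5.915, Highland 0.921, Central 8.860, South 2.938, North 4.367.
Rounding up gives 6, 1, 9, 3, 5 = 24 seats, so the divisor must be adjusted.
With modified divisor 138.5: modified quotas East 5.379, Highland 0.838, Central 8.058, South 2.671, North 3.971.
Rounding up: East 6, Highland 1, Central 9, South 3, North 4 (total 23).
Highland receives 1.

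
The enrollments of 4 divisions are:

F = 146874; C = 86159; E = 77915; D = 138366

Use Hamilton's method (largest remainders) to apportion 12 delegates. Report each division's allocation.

Standard divisor: 449314 ÷ 12 ≈ 37442.833.
Standard quotas: F 3.9226, C 2.3011, E 2.0809, D 3.6954.
Lower quotas: F 3, C 2, E 2, D 3 (sum 10, leaving 2 seats).
Remainders in descending order: F 0.9226, D 0.6954, C 0.3011, E 0.0809.
The surplus seats go to F, D.

F 4, C 2, E 2, D 4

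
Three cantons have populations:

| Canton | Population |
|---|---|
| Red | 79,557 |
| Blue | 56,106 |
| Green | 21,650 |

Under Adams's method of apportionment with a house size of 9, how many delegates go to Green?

Standard divisor 157313/9 ≈ 17479.222; standard quotas: Red 4.552, Blue 3.210, Green 1.239.
Rounding up gives 5, 4, 2 = 11 seats, so the divisor must be adjusted.
With modified divisor 20800: modified quotas Red 3.825, Blue 2.697, Green 1.041.
Rounding up: Red 4, Blue 3, Green 2 (total 9).
Green receives 2.

2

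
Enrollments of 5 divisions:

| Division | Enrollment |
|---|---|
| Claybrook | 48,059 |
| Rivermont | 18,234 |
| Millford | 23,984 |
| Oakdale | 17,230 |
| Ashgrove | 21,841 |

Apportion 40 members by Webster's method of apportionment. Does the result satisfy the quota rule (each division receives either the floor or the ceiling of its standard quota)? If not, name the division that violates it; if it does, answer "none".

none

Standard quotas: Claybrook 14.862, Rivermont 5.639, Millford 7.417, Oakdale 5.328, Ashgrove 6.754.
Webster allocation: Claybrook 15, Rivermont 6, Millford 7, Oakdale 5, Ashgrove 7.
Every allocation lies between the lower and upper quota.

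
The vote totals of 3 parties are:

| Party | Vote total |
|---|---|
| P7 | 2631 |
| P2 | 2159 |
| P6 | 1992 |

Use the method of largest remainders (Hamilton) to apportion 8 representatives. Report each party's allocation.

P7 3; P2 3; P6 2

Total 6782; standard divisor 6782/8 ≈ 847.75.
Standard quotas: P7 3.104, P2 2.547, P6 2.350.
Lower quotas: P7 3, P2 2, P6 2 (sum 7, leaving 1 seat).
Remainders in descending order: P2 0.547, P6 0.350, P7 0.104.
Largest remainder: P2 receives the extra seat.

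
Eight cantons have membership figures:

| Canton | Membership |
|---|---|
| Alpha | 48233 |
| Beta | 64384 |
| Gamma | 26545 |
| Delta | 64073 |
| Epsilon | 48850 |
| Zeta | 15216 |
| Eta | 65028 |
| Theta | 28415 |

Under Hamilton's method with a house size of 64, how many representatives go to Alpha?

9

Total 360744; standard divisor 360744/64 ≈ 5636.625.
Standard quotas: Alpha 8.5571, Beta 11.4224, Gamma 4.7094, Delta 11.3673, Epsilon 8.6665, Zeta 2.6995, Eta 11.5367, Theta 5.0411.
Lower quotas: Alpha 8, Beta 11, Gamma 4, Delta 11, Epsilon 8, Zeta 2, Eta 11, Theta 5 (sum 60, leaving 4 seats).
Remainders in descending order: Gamma 0.7094, Zeta 0.6995, Epsilon 0.6665, Alpha 0.5571, Eta 0.5367, Beta 0.4224, Delta 0.3673, Theta 0.0411.
Largest remainders: Gamma, Zeta, Epsilon, Alpha receive the extra seats.
Alpha receives 9.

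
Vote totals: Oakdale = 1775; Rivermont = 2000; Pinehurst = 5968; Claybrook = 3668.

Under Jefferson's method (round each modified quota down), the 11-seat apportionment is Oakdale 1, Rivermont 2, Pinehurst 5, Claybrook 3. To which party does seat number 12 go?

Pinehurst

Priority for the next seat is population ÷ (current seats + 1).
Priorities: Oakdale 887.500, Rivermont 666.667, Pinehurst 994.667, Claybrook 917.000.
Highest priority: Pinehurst.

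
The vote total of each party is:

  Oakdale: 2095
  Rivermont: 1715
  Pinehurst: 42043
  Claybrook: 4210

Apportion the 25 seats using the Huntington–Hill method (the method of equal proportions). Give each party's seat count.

With divisor 2004: modified quotas Oakdale 1.045, Rivermont 0.856, Pinehurst 20.980, Claybrook 2.101.
Geometric-mean thresholds: Oakdale √(1·2)=1.414, Rivermont (min 1), Pinehurst √(20·21)=20.494, Claybrook √(2·3)=2.449.
Each quota rounded against its threshold gives Oakdale 1, Rivermont 1, Pinehurst 21, Claybrook 2 (total 25).

Oakdale 1, Rivermont 1, Pinehurst 21, Claybrook 2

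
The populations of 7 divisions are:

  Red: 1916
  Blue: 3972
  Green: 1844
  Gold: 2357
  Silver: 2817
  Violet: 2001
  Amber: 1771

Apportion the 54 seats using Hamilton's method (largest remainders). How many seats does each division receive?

Total 16678; standard divisor 16678/54 ≈ 308.852.
Standard quotas: Red 6.204, Blue 12.861, Green 5.971, Gold 7.631, Silver 9.121, Violet 6.479, Amber 5.734.
Lower quotas: Red 6, Blue 12, Green 5, Gold 7, Silver 9, Violet 6, Amber 5 (sum 50, leaving 4 seats).
Remainders in descending order: Green 0.971, Blue 0.861, Amber 0.734, Gold 0.631, Violet 0.479, Red 0.204, Silver 0.121.
The surplus seats go to Green, Blue, Amber, Gold.

Red=6, Blue=13, Green=6, Gold=8, Silver=9, Violet=6, Amber=6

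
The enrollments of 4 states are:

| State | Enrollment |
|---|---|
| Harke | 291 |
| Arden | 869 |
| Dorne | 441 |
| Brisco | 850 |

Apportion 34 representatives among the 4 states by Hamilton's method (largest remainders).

Harke 4; Arden 12; Dorne 6; Brisco 12

The standard divisor is 2451/34 ≈ 72.088.
Standard quotas: Harke 4.037, Arden 12.055, Dorne 6.118, Brisco 11.791.
Lower quotas: Harke 4, Arden 12, Dorne 6, Brisco 11 (sum 33, leaving 1 seat).
Remainders in descending order: Brisco 0.791, Dorne 0.118, Arden 0.055, Harke 0.037.
The surplus seat goes to Brisco.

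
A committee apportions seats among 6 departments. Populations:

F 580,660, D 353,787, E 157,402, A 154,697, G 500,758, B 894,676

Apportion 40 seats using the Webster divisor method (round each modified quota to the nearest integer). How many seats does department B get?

14

Standard divisor 2641980/40 ≈ 66049.5; standard quotas: F 8.791, D 5.356, E 2.383, A 2.342, G 7.582, B 13.546.
Rounding to the nearest integer gives F 9, D 5, E 2, A 2, G 8, B 14 — total 40, matching the house size, so no adjustment is needed.
B receives 14.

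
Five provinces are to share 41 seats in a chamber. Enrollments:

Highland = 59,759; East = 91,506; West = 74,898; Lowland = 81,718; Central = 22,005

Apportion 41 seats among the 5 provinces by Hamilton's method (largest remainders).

The standard divisor is 329886/41 = 8046.
Standard quotas: Highland 7.4272, East 11.3729, West 9.3087, Lowland 10.1564, Central 2.7349.
Lower quotas: Highland 7, East 11, West 9, Lowland 10, Central 2 (sum 39, leaving 2 seats).
Remainders in descending order: Central 0.7349, Highland 0.4272, East 0.3729, West 0.3087, Lowland 0.1564.
The surplus seats go to Central, Highland.

Highland=8; East=11; West=9; Lowland=10; Central=3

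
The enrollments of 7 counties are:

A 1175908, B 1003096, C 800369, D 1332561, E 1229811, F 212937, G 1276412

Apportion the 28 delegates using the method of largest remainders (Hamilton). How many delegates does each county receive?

A 5; B 4; C 3; D 5; E 5; F 1; G 5

Standard divisor: 7031094 ÷ 28 ≈ 251110.5.
Standard quotas: A 4.6828, B 3.9946, C 3.1873, D 5.3067, E 4.8975, F 0.8480, G 5.0831.
Lower quotas: A 4, B 3, C 3, D 5, E 4, F 0, G 5 (sum 24, leaving 4 seats).
Remainders in descending order: B 0.9946, E 0.8975, F 0.8480, A 0.6828, D 0.3067, C 0.1873, G 0.0831.
Largest remainders: B, E, F, A receive the extra seats.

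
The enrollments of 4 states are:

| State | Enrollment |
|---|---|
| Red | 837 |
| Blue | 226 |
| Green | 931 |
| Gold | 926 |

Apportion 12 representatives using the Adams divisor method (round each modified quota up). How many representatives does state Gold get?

4

Standard divisor 2920/12 ≈ 243.333; standard quotas: Red 3.440, Blue 0.929, Green 3.826, Gold 3.805.
Rounding up gives 4, 1, 4, 4 = 13 seats, so the divisor must be adjusted.
With modified divisor 300: modified quotas Red 2.790, Blue 0.753, Green 3.103, Gold 3.087.
Rounding up: Red 3, Blue 1, Green 4, Gold 4 (total 12).
Gold receives 4.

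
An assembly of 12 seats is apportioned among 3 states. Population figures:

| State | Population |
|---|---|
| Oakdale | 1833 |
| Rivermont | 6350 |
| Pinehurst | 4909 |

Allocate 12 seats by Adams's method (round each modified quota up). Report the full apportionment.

Oakdale=2, Rivermont=6, Pinehurst=4

Standard divisor 13092/12 ≈ 1091; standard quotas: Oakdale 1.680, Rivermont 5.820, Pinehurst 4.500.
Rounding up gives 2, 6, 5 = 13 seats, so the divisor must be adjusted.
With modified divisor 1250: modified quotas Oakdale 1.466, Rivermont 5.080, Pinehurst 3.927.
Rounding up: Oakdale 2, Rivermont 6, Pinehurst 4 (total 12).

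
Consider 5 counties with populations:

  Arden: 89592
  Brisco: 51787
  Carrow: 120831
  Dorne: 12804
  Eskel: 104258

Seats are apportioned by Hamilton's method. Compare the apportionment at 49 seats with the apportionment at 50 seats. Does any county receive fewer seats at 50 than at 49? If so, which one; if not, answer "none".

At 49 seats: Arden 11, Brisco 7, Carrow 16, Dorne 2, Eskel 13.
At 50 seats: Arden 12, Brisco 7, Carrow 16, Dorne 1, Eskel 14.
Dorne drops from 2 to 1.

Dorne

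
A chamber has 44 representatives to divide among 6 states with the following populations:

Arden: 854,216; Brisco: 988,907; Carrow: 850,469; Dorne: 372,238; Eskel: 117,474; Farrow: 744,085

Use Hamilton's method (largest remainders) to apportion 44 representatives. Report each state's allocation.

The standard divisor is 3927389/44 ≈ 89258.841.
Standard quotas: Arden 9.5701, Brisco 11.0791, Carrow 9.5281, Dorne 4.1703, Eskel 1.3161, Farrow 8.3363.
Lower quotas: Arden 9, Brisco 11, Carrow 9, Dorne 4, Eskel 1, Farrow 8 (sum 42, leaving 2 seats).
Remainders in descending order: Arden 0.5701, Carrow 0.5281, Farrow 0.3363, Eskel 0.3161, Dorne 0.1703, Brisco 0.0791.
Largest remainders: Arden, Carrow receive the extra seats.

Arden 10, Brisco 11, Carrow 10, Dorne 4, Eskel 1, Farrow 8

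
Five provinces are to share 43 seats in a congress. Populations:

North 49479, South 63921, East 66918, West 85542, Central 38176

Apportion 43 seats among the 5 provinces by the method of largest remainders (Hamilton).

North=7; South=9; East=10; West=12; Central=5

The standard divisor is 304036/43 ≈ 7070.605.
Standard quotas: North 6.9978, South 9.0404, East 9.4643, West 12.0983, Central 5.3993.
Lower quotas: North 6, South 9, East 9, West 12, Central 5 (sum 41, leaving 2 seats).
Remainders in descending order: North 0.9978, East 0.4643, Central 0.3993, West 0.0983, South 0.0404.
Largest remainders: North, East receive the extra seats.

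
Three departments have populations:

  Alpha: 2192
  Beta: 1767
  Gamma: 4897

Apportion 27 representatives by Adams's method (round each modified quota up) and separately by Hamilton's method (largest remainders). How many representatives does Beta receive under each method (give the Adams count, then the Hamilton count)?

Adams: Alpha 7, Beta 6, Gamma 14.
Hamilton: Alpha 7, Beta 5, Gamma 15.
Beta gets 6 under Adams and 5 under Hamilton.

6 and 5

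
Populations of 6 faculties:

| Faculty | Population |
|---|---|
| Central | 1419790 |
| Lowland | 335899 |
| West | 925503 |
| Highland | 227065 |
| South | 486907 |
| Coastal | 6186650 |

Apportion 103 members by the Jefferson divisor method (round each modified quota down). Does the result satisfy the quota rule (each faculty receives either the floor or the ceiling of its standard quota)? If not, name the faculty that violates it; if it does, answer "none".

Coastal

Standard quotas: Central 15.262, Lowland 3.611, West 9.949, Highland 2.441, South 5.234, Coastal 66.504.
Jefferson allocation: Central 15, Lowland 3, West 10, Highland 2, South 5, Coastal 68.
Coastal has quota 66.504 (lower 66, upper 67) but receives 68 — outside the quota interval.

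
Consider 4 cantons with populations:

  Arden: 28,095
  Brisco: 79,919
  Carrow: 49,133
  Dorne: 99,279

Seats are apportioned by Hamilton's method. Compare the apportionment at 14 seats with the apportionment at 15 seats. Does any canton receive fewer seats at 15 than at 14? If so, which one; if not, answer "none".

At 14 seats: Arden 2, Brisco 4, Carrow 3, Dorne 5.
At 15 seats: Arden 1, Brisco 5, Carrow 3, Dorne 6.
Arden drops from 2 to 1.

Arden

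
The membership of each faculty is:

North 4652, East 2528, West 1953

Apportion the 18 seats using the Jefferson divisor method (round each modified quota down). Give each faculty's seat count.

North: 9, East: 5, West: 4

Standard divisor 9133/18 ≈ 507.389; standard quotas: North 9.169, East 4.982, West 3.849.
Rounding down gives 9, 4, 3 = 16 seats, so the divisor must be adjusted.
With modified divisor 480: modified quotas North 9.692, East 5.267, West 4.069.
Rounding down: North 9, East 5, West 4 (total 18).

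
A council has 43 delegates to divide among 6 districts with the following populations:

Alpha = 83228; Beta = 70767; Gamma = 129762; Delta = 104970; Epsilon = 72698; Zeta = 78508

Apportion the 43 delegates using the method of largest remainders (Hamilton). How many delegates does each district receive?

Standard divisor: 539933 ÷ 43 ≈ 12556.581.
Standard quotas: Alpha 6.6282, Beta 5.6358, Gamma 10.3342, Delta 8.3598, Epsilon 5.7896, Zeta 6.2523.
Lower quotas: Alpha 6, Beta 5, Gamma 10, Delta 8, Epsilon 5, Zeta 6 (sum 40, leaving 3 seats).
Remainders in descending order: Epsilon 0.7896, Beta 0.6358, Alpha 0.6282, Delta 0.3598, Gamma 0.3342, Zeta 0.2523.
Largest remainders: Epsilon, Beta, Alpha receive the extra seats.

Alpha 7, Beta 6, Gamma 10, Delta 8, Epsilon 6, Zeta 6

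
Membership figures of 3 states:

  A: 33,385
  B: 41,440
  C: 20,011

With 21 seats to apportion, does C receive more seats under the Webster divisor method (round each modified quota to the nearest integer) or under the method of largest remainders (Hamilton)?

Webster: A 8, B 9, C 4.
Hamilton: A 7, B 9, C 5.
C gets 4 under Webster and 5 under Hamilton.

Hamilton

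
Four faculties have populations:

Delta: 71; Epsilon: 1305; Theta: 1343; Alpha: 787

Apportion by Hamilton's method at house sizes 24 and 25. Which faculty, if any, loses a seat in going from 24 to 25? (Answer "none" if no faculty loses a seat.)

Delta

At 24 seats: Delta 1, Epsilon 9, Theta 9, Alpha 5.
At 25 seats: Delta 0, Epsilon 9, Theta 10, Alpha 6.
Delta drops from 1 to 0.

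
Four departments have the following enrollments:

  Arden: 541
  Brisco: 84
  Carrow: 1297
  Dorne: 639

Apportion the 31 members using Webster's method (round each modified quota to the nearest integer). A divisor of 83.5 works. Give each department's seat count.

With modified divisor 83.5: modified quotas Arden 6.479, Brisco 1.006, Carrow 15.533, Dorne 7.653.
Rounding to the nearest integer: Arden 6, Brisco 1, Carrow 16, Dorne 8 (total 31).

Arden: 6, Brisco: 1, Carrow: 16, Dorne: 8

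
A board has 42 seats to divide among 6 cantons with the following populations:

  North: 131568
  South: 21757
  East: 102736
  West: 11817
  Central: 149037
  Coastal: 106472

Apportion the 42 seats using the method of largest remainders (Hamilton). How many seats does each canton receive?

North=11; South=2; East=8; West=1; Central=12; Coastal=8

Total 523387; standard divisor 523387/42 ≈ 12461.595.
Standard quotas: North 10.5579, South 1.7459, East 8.2442, West 0.9483, Central 11.9597, Coastal 8.5440.
Lower quotas: North 10, South 1, East 8, West 0, Central 11, Coastal 8 (sum 38, leaving 4 seats).
Remainders in descending order: Central 0.9597, West 0.9483, South 0.7459, North 0.5579, Coastal 0.5440, East 0.2442.
The surplus seats go to Central, West, South, North.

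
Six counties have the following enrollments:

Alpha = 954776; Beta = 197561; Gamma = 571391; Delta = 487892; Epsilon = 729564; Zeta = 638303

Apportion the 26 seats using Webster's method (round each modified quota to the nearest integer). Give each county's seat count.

Standard divisor 3579487/26 ≈ 137672.577; standard quotas: Alpha 6.935, Beta 1.435, Gamma 4.150, Delta 3.544, Epsilon 5.299, Zeta 4.636.
Rounding to the nearest integer gives Alpha 7, Beta 1, Gamma 4, Delta 4, Epsilon 5, Zeta 5 — total 26, matching the house size, so no adjustment is needed.

Alpha 7; Beta 1; Gamma 4; Delta 4; Epsilon 5; Zeta 5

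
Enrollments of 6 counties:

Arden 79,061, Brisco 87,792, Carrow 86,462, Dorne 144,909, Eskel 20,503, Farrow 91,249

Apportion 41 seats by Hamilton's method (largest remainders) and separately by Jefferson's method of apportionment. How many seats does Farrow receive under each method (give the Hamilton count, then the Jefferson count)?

Hamilton: Arden 6, Brisco 7, Carrow 7, Dorne 12, Eskel 2, Farrow 7.
Jefferson: Arden 6, Brisco 7, Carrow 7, Dorne 12, Eskel 1, Farrow 8.
Farrow gets 7 under Hamilton and 8 under Jefferson.

7 and 8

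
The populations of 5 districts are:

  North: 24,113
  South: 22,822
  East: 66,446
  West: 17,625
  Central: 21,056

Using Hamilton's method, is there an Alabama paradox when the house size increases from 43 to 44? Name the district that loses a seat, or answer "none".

At 43 seats: North 7, South 6, East 19, West 5, Central 6.
At 44 seats: North 7, South 7, East 19, West 5, Central 6.
No district's allocation decreased.

none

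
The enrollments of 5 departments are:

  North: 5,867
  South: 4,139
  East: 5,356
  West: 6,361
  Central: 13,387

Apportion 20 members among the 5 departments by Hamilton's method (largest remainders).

North: 3, South: 2, East: 3, West: 4, Central: 8

The standard divisor is 35110/20 ≈ 1755.5.
Standard quotas: North 3.3421, South 2.3577, East 3.0510, West 3.6235, Central 7.6257.
Lower quotas: North 3, South 2, East 3, West 3, Central 7 (sum 18, leaving 2 seats).
Remainders in descending order: Central 0.6257, West 0.6235, South 0.3577, North 0.3421, East 0.0510.
Largest remainders: Central, West receive the extra seats.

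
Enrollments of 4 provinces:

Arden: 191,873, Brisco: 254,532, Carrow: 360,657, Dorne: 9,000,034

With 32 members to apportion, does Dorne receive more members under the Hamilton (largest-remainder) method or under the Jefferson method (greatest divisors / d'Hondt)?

Hamilton: Arden 1, Brisco 1, Carrow 1, Dorne 29.
Jefferson: Arden 0, Brisco 0, Carrow 1, Dorne 31.
Dorne gets 29 under Hamilton and 31 under Jefferson.

Jefferson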